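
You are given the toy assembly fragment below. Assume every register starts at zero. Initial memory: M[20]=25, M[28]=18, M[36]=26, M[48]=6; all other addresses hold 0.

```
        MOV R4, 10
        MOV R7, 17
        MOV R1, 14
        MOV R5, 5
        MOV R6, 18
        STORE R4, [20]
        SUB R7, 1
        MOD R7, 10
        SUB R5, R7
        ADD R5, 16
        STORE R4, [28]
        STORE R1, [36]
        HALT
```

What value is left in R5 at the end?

15

after MOV R4, 10: R4=10
after MOV R7, 17: R7=17
after MOV R1, 14: R1=14
after MOV R5, 5: R5=5
after MOV R6, 18: R6=18
STORE R4, [20] → M[20]=10
after SUB R7, 1: R7=17-1=16
after MOD R7, 10: R7=16%10=6
after SUB R5, R7: R5=5-6=-1
after ADD R5, 16: R5=(-1)+16=15
STORE R4, [28] → M[28]=10
STORE R1, [36] → M[36]=14
halt.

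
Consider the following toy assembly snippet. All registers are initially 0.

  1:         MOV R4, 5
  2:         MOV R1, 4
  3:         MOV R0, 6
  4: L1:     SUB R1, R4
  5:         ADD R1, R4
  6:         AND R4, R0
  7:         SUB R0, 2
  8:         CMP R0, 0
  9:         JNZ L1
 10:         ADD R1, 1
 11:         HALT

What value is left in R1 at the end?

5

MOV R4, 5 → R4=5
MOV R1, 4 → R1=4
MOV R0, 6 → R0=6
SUB R1, R4 → R1=4-5=-1
ADD R1, R4 → R1=(-1)+5=4
AND R4, R0 → R4=5&6=4
SUB R0, 2 → R0=6-2=4
CMP R0, 0  (cmp 4,0)
JNZ L1: taken
SUB R1, R4 → R1=4-4=0
ADD R1, R4 → R1=0+4=4
AND R4, R0 → R4=4&4=4
SUB R0, 2 → R0=4-2=2
CMP R0, 0  (cmp 2,0)
JNZ L1: taken
SUB R1, R4 → R1=4-4=0
ADD R1, R4 → R1=0+4=4
AND R4, R0 → R4=4&2=0
SUB R0, 2 → R0=2-2=0
CMP R0, 0  (cmp 0,0)
JNZ L1: not taken
ADD R1, 1 → R1=4+1=5
halt.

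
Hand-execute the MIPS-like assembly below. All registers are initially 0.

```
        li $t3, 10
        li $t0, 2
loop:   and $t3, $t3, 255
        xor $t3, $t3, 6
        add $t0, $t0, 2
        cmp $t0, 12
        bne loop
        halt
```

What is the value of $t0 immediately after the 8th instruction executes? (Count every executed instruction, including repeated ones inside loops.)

after li $t3, 10: $t3=10
after li $t0, 2: $t0=2
after and $t3, $t3, 255: $t3=10&255=10
after xor $t3, $t3, 6: $t3=10^6=12
after add $t0, $t0, 2: $t0=2+2=4
cmp $t0, 12  (cmp 4,12)
bne loop: taken
after and $t3, $t3, 255: $t3=12&255=12
After step 8: $t0 = 4.

4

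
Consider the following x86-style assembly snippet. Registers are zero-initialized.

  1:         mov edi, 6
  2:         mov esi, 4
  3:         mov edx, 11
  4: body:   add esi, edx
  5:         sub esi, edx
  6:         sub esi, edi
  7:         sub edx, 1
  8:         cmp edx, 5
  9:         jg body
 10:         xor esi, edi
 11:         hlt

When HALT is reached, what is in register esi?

-26

mov edi, 6 → edi=6
mov esi, 4 → esi=4
mov edx, 11 → edx=11
add esi, edx → esi=4+11=15
sub esi, edx → esi=15-11=4
sub esi, edi → esi=4-6=-2
sub edx, 1 → edx=11-1=10
cmp edx, 5  (cmp 10,5)
jg body: taken
add esi, edx → esi=(-2)+10=8
sub esi, edx → esi=8-10=-2
sub esi, edi → esi=(-2)-6=-8
sub edx, 1 → edx=10-1=9
cmp edx, 5  (cmp 9,5)
jg body: taken
add esi, edx → esi=(-8)+9=1
sub esi, edx → esi=1-9=-8
sub esi, edi → esi=(-8)-6=-14
sub edx, 1 → edx=9-1=8
cmp edx, 5  (cmp 8,5)
jg body: taken
add esi, edx → esi=(-14)+8=-6
sub esi, edx → esi=(-6)-8=-14
sub esi, edi → esi=(-14)-6=-20
sub edx, 1 → edx=8-1=7
cmp edx, 5  (cmp 7,5)
jg body: taken
add esi, edx → esi=(-20)+7=-13
sub esi, edx → esi=(-13)-7=-20
sub esi, edi → esi=(-20)-6=-26
sub edx, 1 → edx=7-1=6
cmp edx, 5  (cmp 6,5)
jg body: taken
add esi, edx → esi=(-26)+6=-20
sub esi, edx → esi=(-20)-6=-26
sub esi, edi → esi=(-26)-6=-32
sub edx, 1 → edx=6-1=5
cmp edx, 5  (cmp 5,5)
jg body: not taken
xor esi, edi → esi=(-32)^6=-26
halt.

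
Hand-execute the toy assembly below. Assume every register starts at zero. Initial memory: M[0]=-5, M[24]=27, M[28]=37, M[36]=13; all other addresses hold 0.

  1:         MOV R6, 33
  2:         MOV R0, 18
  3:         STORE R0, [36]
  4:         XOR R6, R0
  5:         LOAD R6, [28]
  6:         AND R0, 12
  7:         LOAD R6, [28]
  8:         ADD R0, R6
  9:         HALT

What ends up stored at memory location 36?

18

after MOV R6, 33: R6=33
after MOV R0, 18: R0=18
STORE R0, [36] → M[36]=18
after XOR R6, R0: R6=33^18=51
after LOAD R6, [28]: R6=M[28]=37
after AND R0, 12: R0=18&12=0
after LOAD R6, [28]: R6=M[28]=37
after ADD R0, R6: R0=0+37=37
halt.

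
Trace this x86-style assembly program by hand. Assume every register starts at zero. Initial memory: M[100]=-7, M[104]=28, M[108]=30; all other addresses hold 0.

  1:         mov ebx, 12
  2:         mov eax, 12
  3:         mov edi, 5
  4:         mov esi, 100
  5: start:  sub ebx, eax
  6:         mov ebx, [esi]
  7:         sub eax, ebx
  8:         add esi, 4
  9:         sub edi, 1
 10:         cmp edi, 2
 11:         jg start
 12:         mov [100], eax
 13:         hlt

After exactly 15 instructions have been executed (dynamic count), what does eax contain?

-9

ebx=12
eax=12
edi=5
esi=100
ebx=12-12=0
ebx=M[100]=-7
eax=12-(-7)=19
esi=100+4=104
edi=5-1=4
cmp edi, 2  (cmp 4,2)
jg start: taken
ebx=(-7)-19=-26
ebx=M[104]=28
eax=19-28=-9
esi=104+4=108
After step 15: eax = -9.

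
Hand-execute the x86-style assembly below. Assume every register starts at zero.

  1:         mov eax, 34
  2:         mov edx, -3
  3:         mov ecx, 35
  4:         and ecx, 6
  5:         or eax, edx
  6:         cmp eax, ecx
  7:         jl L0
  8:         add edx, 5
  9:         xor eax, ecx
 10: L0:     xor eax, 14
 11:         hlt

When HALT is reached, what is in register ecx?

2

after mov eax, 34: eax=34
after mov edx, -3: edx=-3
after mov ecx, 35: ecx=35
after and ecx, 6: ecx=35&6=2
after or eax, edx: eax=34|(-3)=-1
cmp eax, ecx  (cmp -1,2)
jl L0: taken
after xor eax, 14: eax=(-1)^14=-15
halt.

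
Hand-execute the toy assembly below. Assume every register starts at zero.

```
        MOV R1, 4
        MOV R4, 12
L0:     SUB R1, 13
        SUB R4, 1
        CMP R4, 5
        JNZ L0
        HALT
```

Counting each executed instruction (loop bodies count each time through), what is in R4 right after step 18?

8

MOV R1, 4 → R1=4
MOV R4, 12 → R4=12
SUB R1, 13 → R1=4-13=-9
SUB R4, 1 → R4=12-1=11
CMP R4, 5  (cmp 11,5)
JNZ L0: taken
SUB R1, 13 → R1=(-9)-13=-22
SUB R4, 1 → R4=11-1=10
CMP R4, 5  (cmp 10,5)
JNZ L0: taken
SUB R1, 13 → R1=(-22)-13=-35
SUB R4, 1 → R4=10-1=9
CMP R4, 5  (cmp 9,5)
JNZ L0: taken
SUB R1, 13 → R1=(-35)-13=-48
SUB R4, 1 → R4=9-1=8
CMP R4, 5  (cmp 8,5)
JNZ L0: taken
After step 18: R4 = 8.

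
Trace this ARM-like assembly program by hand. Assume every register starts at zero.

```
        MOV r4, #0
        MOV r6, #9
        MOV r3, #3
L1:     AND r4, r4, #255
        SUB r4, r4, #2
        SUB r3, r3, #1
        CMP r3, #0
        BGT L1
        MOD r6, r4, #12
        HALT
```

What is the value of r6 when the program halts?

MOV r4, #0 → r4=0
MOV r6, #9 → r6=9
MOV r3, #3 → r3=3
AND r4, r4, #255 → r4=0&255=0
SUB r4, r4, #2 → r4=0-2=-2
SUB r3, r3, #1 → r3=3-1=2
CMP r3, #0  (cmp 2,0)
BGT L1: taken
AND r4, r4, #255 → r4=(-2)&255=254
SUB r4, r4, #2 → r4=254-2=252
SUB r3, r3, #1 → r3=2-1=1
CMP r3, #0  (cmp 1,0)
BGT L1: taken
AND r4, r4, #255 → r4=252&255=252
SUB r4, r4, #2 → r4=252-2=250
SUB r3, r3, #1 → r3=1-1=0
CMP r3, #0  (cmp 0,0)
BGT L1: not taken
MOD r6, r4, #12 → r6=250%12=10
halt.

10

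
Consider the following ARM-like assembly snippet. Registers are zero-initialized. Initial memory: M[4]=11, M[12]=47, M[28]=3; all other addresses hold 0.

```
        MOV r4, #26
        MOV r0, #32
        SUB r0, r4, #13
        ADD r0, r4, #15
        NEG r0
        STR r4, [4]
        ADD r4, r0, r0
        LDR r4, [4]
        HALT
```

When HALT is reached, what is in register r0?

r4=26
r0=32
r0=26-13=13
r0=26+15=41
r0=-(41)=-41
STR r4, [4] → M[4]=26
r4=(-41)+(-41)=-82
r4=M[4]=26
halt.

-41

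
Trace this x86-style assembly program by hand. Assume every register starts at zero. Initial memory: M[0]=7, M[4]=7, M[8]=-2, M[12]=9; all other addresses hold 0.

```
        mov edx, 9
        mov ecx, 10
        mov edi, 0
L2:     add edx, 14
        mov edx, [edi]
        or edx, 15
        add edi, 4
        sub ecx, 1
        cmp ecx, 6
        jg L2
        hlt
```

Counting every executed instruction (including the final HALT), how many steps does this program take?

32

edx=9
ecx=10
edi=0
edx=9+14=23
edx=M[0]=7
edx=7|15=15
edi=0+4=4
ecx=10-1=9
cmp ecx, 6  (cmp 9,6)
jg L2: taken
edx=15+14=29
edx=M[4]=7
edx=7|15=15
edi=4+4=8
ecx=9-1=8
cmp ecx, 6  (cmp 8,6)
jg L2: taken
edx=15+14=29
edx=M[8]=-2
edx=(-2)|15=-1
edi=8+4=12
ecx=8-1=7
cmp ecx, 6  (cmp 7,6)
jg L2: taken
edx=(-1)+14=13
edx=M[12]=9
edx=9|15=15
edi=12+4=16
ecx=7-1=6
cmp ecx, 6  (cmp 6,6)
jg L2: not taken
halt.
Total executed instructions: 32.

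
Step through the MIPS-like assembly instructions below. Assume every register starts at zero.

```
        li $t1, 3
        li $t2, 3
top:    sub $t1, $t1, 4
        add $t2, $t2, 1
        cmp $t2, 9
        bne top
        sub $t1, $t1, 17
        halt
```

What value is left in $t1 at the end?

li $t1, 3 → $t1=3
li $t2, 3 → $t2=3
sub $t1, $t1, 4 → $t1=3-4=-1
add $t2, $t2, 1 → $t2=3+1=4
cmp $t2, 9  (cmp 4,9)
bne top: taken
sub $t1, $t1, 4 → $t1=(-1)-4=-5
add $t2, $t2, 1 → $t2=4+1=5
cmp $t2, 9  (cmp 5,9)
bne top: taken
sub $t1, $t1, 4 → $t1=(-5)-4=-9
add $t2, $t2, 1 → $t2=5+1=6
cmp $t2, 9  (cmp 6,9)
bne top: taken
sub $t1, $t1, 4 → $t1=(-9)-4=-13
add $t2, $t2, 1 → $t2=6+1=7
cmp $t2, 9  (cmp 7,9)
bne top: taken
sub $t1, $t1, 4 → $t1=(-13)-4=-17
add $t2, $t2, 1 → $t2=7+1=8
cmp $t2, 9  (cmp 8,9)
bne top: taken
sub $t1, $t1, 4 → $t1=(-17)-4=-21
add $t2, $t2, 1 → $t2=8+1=9
cmp $t2, 9  (cmp 9,9)
bne top: not taken
sub $t1, $t1, 17 → $t1=(-21)-17=-38
halt.

-38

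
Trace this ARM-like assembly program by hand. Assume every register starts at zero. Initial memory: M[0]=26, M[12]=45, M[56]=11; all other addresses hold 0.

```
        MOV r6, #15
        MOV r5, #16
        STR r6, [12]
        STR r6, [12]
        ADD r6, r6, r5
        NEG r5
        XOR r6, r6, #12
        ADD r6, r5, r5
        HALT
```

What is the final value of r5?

-16

MOV r6, #15 → r6=15
MOV r5, #16 → r5=16
STR r6, [12] → M[12]=15
STR r6, [12] → M[12]=15
ADD r6, r6, r5 → r6=15+16=31
NEG r5 → r5=-(16)=-16
XOR r6, r6, #12 → r6=31^12=19
ADD r6, r5, r5 → r6=(-16)+(-16)=-32
halt.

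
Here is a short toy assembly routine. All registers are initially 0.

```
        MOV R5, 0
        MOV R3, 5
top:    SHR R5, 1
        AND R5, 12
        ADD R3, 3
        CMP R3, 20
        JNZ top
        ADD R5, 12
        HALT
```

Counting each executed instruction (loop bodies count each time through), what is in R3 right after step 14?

11

R5=0
R3=5
R5=0>>1=0
R5=0&12=0
R3=5+3=8
CMP R3, 20  (cmp 8,20)
JNZ top: taken
R5=0>>1=0
R5=0&12=0
R3=8+3=11
CMP R3, 20  (cmp 11,20)
JNZ top: taken
R5=0>>1=0
R5=0&12=0
After step 14: R3 = 11.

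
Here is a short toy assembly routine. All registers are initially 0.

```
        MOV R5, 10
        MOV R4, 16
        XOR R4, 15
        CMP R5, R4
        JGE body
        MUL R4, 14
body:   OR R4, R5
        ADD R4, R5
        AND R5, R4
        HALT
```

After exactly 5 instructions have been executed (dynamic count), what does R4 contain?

31

after MOV R5, 10: R5=10
after MOV R4, 16: R4=16
after XOR R4, 15: R4=16^15=31
CMP R5, R4  (cmp 10,31)
JGE body: not taken
After step 5: R4 = 31.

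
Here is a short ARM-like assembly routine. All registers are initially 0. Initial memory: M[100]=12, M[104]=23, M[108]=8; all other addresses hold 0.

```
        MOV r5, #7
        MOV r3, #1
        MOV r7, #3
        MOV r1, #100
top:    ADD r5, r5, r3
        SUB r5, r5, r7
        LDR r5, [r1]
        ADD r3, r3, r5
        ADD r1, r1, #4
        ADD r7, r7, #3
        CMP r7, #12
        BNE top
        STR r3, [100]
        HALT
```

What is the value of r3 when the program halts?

r5=7
r3=1
r7=3
r1=100
r5=7+1=8
r5=8-3=5
r5=M[100]=12
r3=1+12=13
r1=100+4=104
r7=3+3=6
CMP r7, #12  (cmp 6,12)
BNE top: taken
r5=12+13=25
r5=25-6=19
r5=M[104]=23
r3=13+23=36
r1=104+4=108
r7=6+3=9
CMP r7, #12  (cmp 9,12)
BNE top: taken
r5=23+36=59
r5=59-9=50
r5=M[108]=8
r3=36+8=44
r1=108+4=112
r7=9+3=12
CMP r7, #12  (cmp 12,12)
BNE top: not taken
STR r3, [100] → M[100]=44
halt.

44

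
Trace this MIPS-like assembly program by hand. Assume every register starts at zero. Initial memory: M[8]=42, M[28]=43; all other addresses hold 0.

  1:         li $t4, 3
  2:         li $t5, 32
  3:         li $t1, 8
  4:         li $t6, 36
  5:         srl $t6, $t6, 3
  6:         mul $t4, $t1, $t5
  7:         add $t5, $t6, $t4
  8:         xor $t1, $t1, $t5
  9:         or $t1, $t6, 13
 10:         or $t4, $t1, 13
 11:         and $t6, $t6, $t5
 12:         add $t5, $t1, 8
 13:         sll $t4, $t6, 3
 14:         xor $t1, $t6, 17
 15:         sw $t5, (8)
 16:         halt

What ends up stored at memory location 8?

21

$t4=3
$t5=32
$t1=8
$t6=36
$t6=36>>3=4
$t4=8*32=256
$t5=4+256=260
$t1=8^260=268
$t1=4|13=13
$t4=13|13=13
$t6=4&260=4
$t5=13+8=21
$t4=4<<3=32
$t1=4^17=21
sw $t5, (8) → M[8]=21
halt.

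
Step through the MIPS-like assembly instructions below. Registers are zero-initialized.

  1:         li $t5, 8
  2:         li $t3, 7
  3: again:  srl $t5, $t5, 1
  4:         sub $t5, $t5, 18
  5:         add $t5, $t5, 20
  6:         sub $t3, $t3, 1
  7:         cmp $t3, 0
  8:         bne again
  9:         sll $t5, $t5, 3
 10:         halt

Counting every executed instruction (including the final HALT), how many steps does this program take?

46

li $t5, 8 → $t5=8
li $t3, 7 → $t3=7
srl $t5, $t5, 1 → $t5=8>>1=4
sub $t5, $t5, 18 → $t5=4-18=-14
add $t5, $t5, 20 → $t5=(-14)+20=6
sub $t3, $t3, 1 → $t3=7-1=6
cmp $t3, 0  (cmp 6,0)
bne again: taken
srl $t5, $t5, 1 → $t5=6>>1=3
sub $t5, $t5, 18 → $t5=3-18=-15
add $t5, $t5, 20 → $t5=(-15)+20=5
sub $t3, $t3, 1 → $t3=6-1=5
cmp $t3, 0  (cmp 5,0)
bne again: taken
srl $t5, $t5, 1 → $t5=5>>1=2
sub $t5, $t5, 18 → $t5=2-18=-16
add $t5, $t5, 20 → $t5=(-16)+20=4
sub $t3, $t3, 1 → $t3=5-1=4
cmp $t3, 0  (cmp 4,0)
bne again: taken
srl $t5, $t5, 1 → $t5=4>>1=2
sub $t5, $t5, 18 → $t5=2-18=-16
add $t5, $t5, 20 → $t5=(-16)+20=4
sub $t3, $t3, 1 → $t3=4-1=3
cmp $t3, 0  (cmp 3,0)
bne again: taken
srl $t5, $t5, 1 → $t5=4>>1=2
sub $t5, $t5, 18 → $t5=2-18=-16
add $t5, $t5, 20 → $t5=(-16)+20=4
sub $t3, $t3, 1 → $t3=3-1=2
cmp $t3, 0  (cmp 2,0)
bne again: taken
srl $t5, $t5, 1 → $t5=4>>1=2
sub $t5, $t5, 18 → $t5=2-18=-16
add $t5, $t5, 20 → $t5=(-16)+20=4
sub $t3, $t3, 1 → $t3=2-1=1
cmp $t3, 0  (cmp 1,0)
bne again: taken
srl $t5, $t5, 1 → $t5=4>>1=2
sub $t5, $t5, 18 → $t5=2-18=-16
add $t5, $t5, 20 → $t5=(-16)+20=4
sub $t3, $t3, 1 → $t3=1-1=0
cmp $t3, 0  (cmp 0,0)
bne again: not taken
sll $t5, $t5, 3 → $t5=4<<3=32
halt.
Total executed instructions: 46.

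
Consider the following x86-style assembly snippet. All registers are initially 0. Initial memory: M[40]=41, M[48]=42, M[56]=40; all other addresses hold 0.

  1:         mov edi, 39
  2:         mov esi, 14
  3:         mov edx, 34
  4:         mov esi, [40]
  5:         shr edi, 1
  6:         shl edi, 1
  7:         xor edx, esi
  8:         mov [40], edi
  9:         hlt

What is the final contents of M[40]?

38

edi=39
esi=14
edx=34
esi=M[40]=41
edi=39>>1=19
edi=19<<1=38
edx=34^41=11
mov [40], edi → M[40]=38
halt.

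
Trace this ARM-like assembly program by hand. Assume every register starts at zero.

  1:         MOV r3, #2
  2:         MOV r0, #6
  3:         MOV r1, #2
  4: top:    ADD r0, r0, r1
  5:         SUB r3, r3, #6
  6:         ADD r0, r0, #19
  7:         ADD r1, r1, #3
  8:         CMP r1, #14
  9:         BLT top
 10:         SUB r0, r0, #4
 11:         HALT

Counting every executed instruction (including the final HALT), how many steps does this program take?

after MOV r3, #2: r3=2
after MOV r0, #6: r0=6
after MOV r1, #2: r1=2
after ADD r0, r0, r1: r0=6+2=8
after SUB r3, r3, #6: r3=2-6=-4
after ADD r0, r0, #19: r0=8+19=27
after ADD r1, r1, #3: r1=2+3=5
CMP r1, #14  (cmp 5,14)
BLT top: taken
after ADD r0, r0, r1: r0=27+5=32
after SUB r3, r3, #6: r3=(-4)-6=-10
after ADD r0, r0, #19: r0=32+19=51
after ADD r1, r1, #3: r1=5+3=8
CMP r1, #14  (cmp 8,14)
BLT top: taken
after ADD r0, r0, r1: r0=51+8=59
after SUB r3, r3, #6: r3=(-10)-6=-16
after ADD r0, r0, #19: r0=59+19=78
after ADD r1, r1, #3: r1=8+3=11
CMP r1, #14  (cmp 11,14)
BLT top: taken
after ADD r0, r0, r1: r0=78+11=89
after SUB r3, r3, #6: r3=(-16)-6=-22
after ADD r0, r0, #19: r0=89+19=108
after ADD r1, r1, #3: r1=11+3=14
CMP r1, #14  (cmp 14,14)
BLT top: not taken
after SUB r0, r0, #4: r0=108-4=104
halt.
Total executed instructions: 29.

29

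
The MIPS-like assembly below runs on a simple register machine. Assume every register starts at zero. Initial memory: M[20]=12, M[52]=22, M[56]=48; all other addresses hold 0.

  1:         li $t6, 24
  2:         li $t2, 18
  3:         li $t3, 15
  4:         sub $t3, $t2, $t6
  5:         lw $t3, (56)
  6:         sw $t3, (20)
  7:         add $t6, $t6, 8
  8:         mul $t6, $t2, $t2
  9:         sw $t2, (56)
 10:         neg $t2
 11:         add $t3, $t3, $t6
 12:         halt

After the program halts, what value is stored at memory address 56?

18

li $t6, 24 → $t6=24
li $t2, 18 → $t2=18
li $t3, 15 → $t3=15
sub $t3, $t2, $t6 → $t3=18-24=-6
lw $t3, (56) → $t3=M[56]=48
sw $t3, (20) → M[20]=48
add $t6, $t6, 8 → $t6=24+8=32
mul $t6, $t2, $t2 → $t6=18*18=324
sw $t2, (56) → M[56]=18
neg $t2 → $t2=-(18)=-18
add $t3, $t3, $t6 → $t3=48+324=372
halt.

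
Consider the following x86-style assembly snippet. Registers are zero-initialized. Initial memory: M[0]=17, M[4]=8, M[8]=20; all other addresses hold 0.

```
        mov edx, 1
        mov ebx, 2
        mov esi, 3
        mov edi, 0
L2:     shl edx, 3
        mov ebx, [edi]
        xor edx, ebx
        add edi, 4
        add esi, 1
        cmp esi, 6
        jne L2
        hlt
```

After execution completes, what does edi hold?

edx=1
ebx=2
esi=3
edi=0
edx=1<<3=8
ebx=M[0]=17
edx=8^17=25
edi=0+4=4
esi=3+1=4
cmp esi, 6  (cmp 4,6)
jne L2: taken
edx=25<<3=200
ebx=M[4]=8
edx=200^8=192
edi=4+4=8
esi=4+1=5
cmp esi, 6  (cmp 5,6)
jne L2: taken
edx=192<<3=1536
ebx=M[8]=20
edx=1536^20=1556
edi=8+4=12
esi=5+1=6
cmp esi, 6  (cmp 6,6)
jne L2: not taken
halt.

12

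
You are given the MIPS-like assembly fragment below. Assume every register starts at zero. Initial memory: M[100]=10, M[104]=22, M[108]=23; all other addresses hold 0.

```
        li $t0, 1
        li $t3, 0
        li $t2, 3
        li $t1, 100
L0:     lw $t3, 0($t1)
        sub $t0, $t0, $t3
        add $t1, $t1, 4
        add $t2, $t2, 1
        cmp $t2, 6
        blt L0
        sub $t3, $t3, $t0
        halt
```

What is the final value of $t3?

77

$t0=1
$t3=0
$t2=3
$t1=100
$t3=M[100]=10
$t0=1-10=-9
$t1=100+4=104
$t2=3+1=4
cmp $t2, 6  (cmp 4,6)
blt L0: taken
$t3=M[104]=22
$t0=(-9)-22=-31
$t1=104+4=108
$t2=4+1=5
cmp $t2, 6  (cmp 5,6)
blt L0: taken
$t3=M[108]=23
$t0=(-31)-23=-54
$t1=108+4=112
$t2=5+1=6
cmp $t2, 6  (cmp 6,6)
blt L0: not taken
$t3=23-(-54)=77
halt.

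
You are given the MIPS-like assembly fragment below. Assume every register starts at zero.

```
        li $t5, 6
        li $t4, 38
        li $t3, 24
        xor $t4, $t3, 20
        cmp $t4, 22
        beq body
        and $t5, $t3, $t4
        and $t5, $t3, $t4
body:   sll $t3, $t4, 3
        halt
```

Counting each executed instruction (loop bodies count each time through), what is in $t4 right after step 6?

12

after li $t5, 6: $t5=6
after li $t4, 38: $t4=38
after li $t3, 24: $t3=24
after xor $t4, $t3, 20: $t4=24^20=12
cmp $t4, 22  (cmp 12,22)
beq body: not taken
After step 6: $t4 = 12.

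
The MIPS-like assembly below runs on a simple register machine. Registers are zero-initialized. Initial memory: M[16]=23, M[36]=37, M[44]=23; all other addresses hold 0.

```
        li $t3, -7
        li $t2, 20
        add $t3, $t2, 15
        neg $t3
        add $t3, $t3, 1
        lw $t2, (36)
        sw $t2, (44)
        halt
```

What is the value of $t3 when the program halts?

$t3=-7
$t2=20
$t3=20+15=35
$t3=-(35)=-35
$t3=(-35)+1=-34
$t2=M[36]=37
sw $t2, (44) → M[44]=37
halt.

-34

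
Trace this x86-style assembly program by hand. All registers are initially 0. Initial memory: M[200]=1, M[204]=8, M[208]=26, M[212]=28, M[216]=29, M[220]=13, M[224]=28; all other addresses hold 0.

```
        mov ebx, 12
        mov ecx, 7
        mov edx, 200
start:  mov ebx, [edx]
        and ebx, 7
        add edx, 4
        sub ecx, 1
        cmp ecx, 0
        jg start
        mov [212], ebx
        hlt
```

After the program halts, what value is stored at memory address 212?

4

ebx=12
ecx=7
edx=200
ebx=M[200]=1
ebx=1&7=1
edx=200+4=204
ecx=7-1=6
cmp ecx, 0  (cmp 6,0)
jg start: taken
ebx=M[204]=8
ebx=8&7=0
edx=204+4=208
ecx=6-1=5
cmp ecx, 0  (cmp 5,0)
jg start: taken
ebx=M[208]=26
ebx=26&7=2
edx=208+4=212
ecx=5-1=4
cmp ecx, 0  (cmp 4,0)
jg start: taken
ebx=M[212]=28
ebx=28&7=4
edx=212+4=216
ecx=4-1=3
cmp ecx, 0  (cmp 3,0)
jg start: taken
ebx=M[216]=29
ebx=29&7=5
edx=216+4=220
ecx=3-1=2
cmp ecx, 0  (cmp 2,0)
jg start: taken
ebx=M[220]=13
ebx=13&7=5
edx=220+4=224
ecx=2-1=1
cmp ecx, 0  (cmp 1,0)
jg start: taken
ebx=M[224]=28
ebx=28&7=4
edx=224+4=228
ecx=1-1=0
cmp ecx, 0  (cmp 0,0)
jg start: not taken
mov [212], ebx → M[212]=4
halt.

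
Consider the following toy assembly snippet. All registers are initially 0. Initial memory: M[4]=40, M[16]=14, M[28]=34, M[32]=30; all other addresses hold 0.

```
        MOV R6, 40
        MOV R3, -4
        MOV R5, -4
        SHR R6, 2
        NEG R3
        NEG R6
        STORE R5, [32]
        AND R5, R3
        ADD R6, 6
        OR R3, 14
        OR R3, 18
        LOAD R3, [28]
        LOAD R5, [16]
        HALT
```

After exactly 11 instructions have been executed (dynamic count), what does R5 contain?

MOV R6, 40 → R6=40
MOV R3, -4 → R3=-4
MOV R5, -4 → R5=-4
SHR R6, 2 → R6=40>>2=10
NEG R3 → R3=-(-4)=4
NEG R6 → R6=-(10)=-10
STORE R5, [32] → M[32]=-4
AND R5, R3 → R5=(-4)&4=4
ADD R6, 6 → R6=(-10)+6=-4
OR R3, 14 → R3=4|14=14
OR R3, 18 → R3=14|18=30
After step 11: R5 = 4.

4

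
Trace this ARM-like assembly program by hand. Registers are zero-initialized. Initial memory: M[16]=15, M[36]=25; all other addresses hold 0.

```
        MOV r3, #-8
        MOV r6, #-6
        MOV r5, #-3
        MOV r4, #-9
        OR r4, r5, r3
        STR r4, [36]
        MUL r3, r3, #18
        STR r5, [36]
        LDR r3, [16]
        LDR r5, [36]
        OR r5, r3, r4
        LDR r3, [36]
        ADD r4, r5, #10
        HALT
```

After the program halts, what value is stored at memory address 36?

r3=-8
r6=-6
r5=-3
r4=-9
r4=(-3)|(-8)=-3
STR r4, [36] → M[36]=-3
r3=(-8)*18=-144
STR r5, [36] → M[36]=-3
r3=M[16]=15
r5=M[36]=-3
r5=15|(-3)=-1
r3=M[36]=-3
r4=(-1)+10=9
halt.

-3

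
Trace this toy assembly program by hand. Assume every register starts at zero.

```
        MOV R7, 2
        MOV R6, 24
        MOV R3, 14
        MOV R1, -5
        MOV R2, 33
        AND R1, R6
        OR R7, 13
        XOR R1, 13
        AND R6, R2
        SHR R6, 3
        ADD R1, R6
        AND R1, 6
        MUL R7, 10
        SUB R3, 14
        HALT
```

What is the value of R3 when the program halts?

MOV R7, 2 → R7=2
MOV R6, 24 → R6=24
MOV R3, 14 → R3=14
MOV R1, -5 → R1=-5
MOV R2, 33 → R2=33
AND R1, R6 → R1=(-5)&24=24
OR R7, 13 → R7=2|13=15
XOR R1, 13 → R1=24^13=21
AND R6, R2 → R6=24&33=0
SHR R6, 3 → R6=0>>3=0
ADD R1, R6 → R1=21+0=21
AND R1, 6 → R1=21&6=4
MUL R7, 10 → R7=15*10=150
SUB R3, 14 → R3=14-14=0
halt.

0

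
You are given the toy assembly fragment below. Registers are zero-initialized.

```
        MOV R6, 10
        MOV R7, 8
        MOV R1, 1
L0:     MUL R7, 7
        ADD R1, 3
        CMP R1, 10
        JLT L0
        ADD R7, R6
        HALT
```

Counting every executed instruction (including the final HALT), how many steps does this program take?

after MOV R6, 10: R6=10
after MOV R7, 8: R7=8
after MOV R1, 1: R1=1
after MUL R7, 7: R7=8*7=56
after ADD R1, 3: R1=1+3=4
CMP R1, 10  (cmp 4,10)
JLT L0: taken
after MUL R7, 7: R7=56*7=392
after ADD R1, 3: R1=4+3=7
CMP R1, 10  (cmp 7,10)
JLT L0: taken
after MUL R7, 7: R7=392*7=2744
after ADD R1, 3: R1=7+3=10
CMP R1, 10  (cmp 10,10)
JLT L0: not taken
after ADD R7, R6: R7=2744+10=2754
halt.
Total executed instructions: 17.

17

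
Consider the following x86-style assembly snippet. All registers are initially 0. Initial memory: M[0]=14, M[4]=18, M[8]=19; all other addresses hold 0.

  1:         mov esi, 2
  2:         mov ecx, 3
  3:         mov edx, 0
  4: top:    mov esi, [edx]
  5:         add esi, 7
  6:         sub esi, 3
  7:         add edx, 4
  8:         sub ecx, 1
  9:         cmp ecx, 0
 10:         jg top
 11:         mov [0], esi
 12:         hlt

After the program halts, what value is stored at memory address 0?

after mov esi, 2: esi=2
after mov ecx, 3: ecx=3
after mov edx, 0: edx=0
after mov esi, [edx]: esi=M[0]=14
after add esi, 7: esi=14+7=21
after sub esi, 3: esi=21-3=18
after add edx, 4: edx=0+4=4
after sub ecx, 1: ecx=3-1=2
cmp ecx, 0  (cmp 2,0)
jg top: taken
after mov esi, [edx]: esi=M[4]=18
after add esi, 7: esi=18+7=25
after sub esi, 3: esi=25-3=22
after add edx, 4: edx=4+4=8
after sub ecx, 1: ecx=2-1=1
cmp ecx, 0  (cmp 1,0)
jg top: taken
after mov esi, [edx]: esi=M[8]=19
after add esi, 7: esi=19+7=26
after sub esi, 3: esi=26-3=23
after add edx, 4: edx=8+4=12
after sub ecx, 1: ecx=1-1=0
cmp ecx, 0  (cmp 0,0)
jg top: not taken
mov [0], esi → M[0]=23
halt.

23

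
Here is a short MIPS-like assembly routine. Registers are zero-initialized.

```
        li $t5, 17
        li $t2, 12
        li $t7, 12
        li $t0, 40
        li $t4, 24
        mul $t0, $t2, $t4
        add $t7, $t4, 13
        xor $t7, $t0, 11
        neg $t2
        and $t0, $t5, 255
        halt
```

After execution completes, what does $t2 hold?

li $t5, 17 → $t5=17
li $t2, 12 → $t2=12
li $t7, 12 → $t7=12
li $t0, 40 → $t0=40
li $t4, 24 → $t4=24
mul $t0, $t2, $t4 → $t0=12*24=288
add $t7, $t4, 13 → $t7=24+13=37
xor $t7, $t0, 11 → $t7=288^11=299
neg $t2 → $t2=-(12)=-12
and $t0, $t5, 255 → $t0=17&255=17
halt.

-12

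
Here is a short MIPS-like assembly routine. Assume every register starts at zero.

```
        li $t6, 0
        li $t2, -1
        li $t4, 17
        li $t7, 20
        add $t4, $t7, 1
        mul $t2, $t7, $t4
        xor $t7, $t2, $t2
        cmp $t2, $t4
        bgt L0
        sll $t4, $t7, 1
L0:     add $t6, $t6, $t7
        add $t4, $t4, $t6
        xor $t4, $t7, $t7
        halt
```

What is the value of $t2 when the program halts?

li $t6, 0 → $t6=0
li $t2, -1 → $t2=-1
li $t4, 17 → $t4=17
li $t7, 20 → $t7=20
add $t4, $t7, 1 → $t4=20+1=21
mul $t2, $t7, $t4 → $t2=20*21=420
xor $t7, $t2, $t2 → $t7=420^420=0
cmp $t2, $t4  (cmp 420,21)
bgt L0: taken
add $t6, $t6, $t7 → $t6=0+0=0
add $t4, $t4, $t6 → $t4=21+0=21
xor $t4, $t7, $t7 → $t4=0^0=0
halt.

420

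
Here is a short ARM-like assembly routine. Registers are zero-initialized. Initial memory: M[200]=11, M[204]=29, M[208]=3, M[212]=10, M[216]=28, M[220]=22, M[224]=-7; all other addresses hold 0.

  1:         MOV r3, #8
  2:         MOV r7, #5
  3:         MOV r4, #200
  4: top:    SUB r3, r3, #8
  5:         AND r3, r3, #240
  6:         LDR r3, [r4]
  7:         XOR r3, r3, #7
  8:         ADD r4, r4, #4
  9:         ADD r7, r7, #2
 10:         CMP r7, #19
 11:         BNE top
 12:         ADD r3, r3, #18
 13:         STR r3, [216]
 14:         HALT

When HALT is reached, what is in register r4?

228

r3=8
r7=5
r4=200
r3=8-8=0
r3=0&240=0
r3=M[200]=11
r3=11^7=12
r4=200+4=204
r7=5+2=7
CMP r7, #19  (cmp 7,19)
BNE top: taken
r3=12-8=4
r3=4&240=0
r3=M[204]=29
r3=29^7=26
r4=204+4=208
r7=7+2=9
CMP r7, #19  (cmp 9,19)
BNE top: taken
r3=26-8=18
r3=18&240=16
r3=M[208]=3
r3=3^7=4
r4=208+4=212
r7=9+2=11
CMP r7, #19  (cmp 11,19)
BNE top: taken
r3=4-8=-4
r3=(-4)&240=240
r3=M[212]=10
r3=10^7=13
r4=212+4=216
r7=11+2=13
CMP r7, #19  (cmp 13,19)
BNE top: taken
r3=13-8=5
r3=5&240=0
r3=M[216]=28
r3=28^7=27
r4=216+4=220
r7=13+2=15
CMP r7, #19  (cmp 15,19)
BNE top: taken
r3=27-8=19
r3=19&240=16
r3=M[220]=22
r3=22^7=17
r4=220+4=224
r7=15+2=17
CMP r7, #19  (cmp 17,19)
BNE top: taken
r3=17-8=9
r3=9&240=0
r3=M[224]=-7
r3=(-7)^7=-2
r4=224+4=228
r7=17+2=19
CMP r7, #19  (cmp 19,19)
BNE top: not taken
r3=(-2)+18=16
STR r3, [216] → M[216]=16
halt.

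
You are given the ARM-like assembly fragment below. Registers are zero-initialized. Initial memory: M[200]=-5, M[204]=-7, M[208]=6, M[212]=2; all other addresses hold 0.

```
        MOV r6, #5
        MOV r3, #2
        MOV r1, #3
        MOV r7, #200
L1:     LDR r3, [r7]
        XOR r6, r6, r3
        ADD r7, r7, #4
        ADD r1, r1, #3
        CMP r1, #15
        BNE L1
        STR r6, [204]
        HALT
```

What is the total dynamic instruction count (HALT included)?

r6=5
r3=2
r1=3
r7=200
r3=M[200]=-5
r6=5^(-5)=-2
r7=200+4=204
r1=3+3=6
CMP r1, #15  (cmp 6,15)
BNE L1: taken
r3=M[204]=-7
r6=(-2)^(-7)=7
r7=204+4=208
r1=6+3=9
CMP r1, #15  (cmp 9,15)
BNE L1: taken
r3=M[208]=6
r6=7^6=1
r7=208+4=212
r1=9+3=12
CMP r1, #15  (cmp 12,15)
BNE L1: taken
r3=M[212]=2
r6=1^2=3
r7=212+4=216
r1=12+3=15
CMP r1, #15  (cmp 15,15)
BNE L1: not taken
STR r6, [204] → M[204]=3
halt.
Total executed instructions: 30.

30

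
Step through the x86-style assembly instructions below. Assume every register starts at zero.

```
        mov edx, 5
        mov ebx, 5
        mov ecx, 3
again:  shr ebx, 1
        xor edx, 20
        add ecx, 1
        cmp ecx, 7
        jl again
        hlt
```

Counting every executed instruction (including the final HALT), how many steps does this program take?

24

edx=5
ebx=5
ecx=3
ebx=5>>1=2
edx=5^20=17
ecx=3+1=4
cmp ecx, 7  (cmp 4,7)
jl again: taken
ebx=2>>1=1
edx=17^20=5
ecx=4+1=5
cmp ecx, 7  (cmp 5,7)
jl again: taken
ebx=1>>1=0
edx=5^20=17
ecx=5+1=6
cmp ecx, 7  (cmp 6,7)
jl again: taken
ebx=0>>1=0
edx=17^20=5
ecx=6+1=7
cmp ecx, 7  (cmp 7,7)
jl again: not taken
halt.
Total executed instructions: 24.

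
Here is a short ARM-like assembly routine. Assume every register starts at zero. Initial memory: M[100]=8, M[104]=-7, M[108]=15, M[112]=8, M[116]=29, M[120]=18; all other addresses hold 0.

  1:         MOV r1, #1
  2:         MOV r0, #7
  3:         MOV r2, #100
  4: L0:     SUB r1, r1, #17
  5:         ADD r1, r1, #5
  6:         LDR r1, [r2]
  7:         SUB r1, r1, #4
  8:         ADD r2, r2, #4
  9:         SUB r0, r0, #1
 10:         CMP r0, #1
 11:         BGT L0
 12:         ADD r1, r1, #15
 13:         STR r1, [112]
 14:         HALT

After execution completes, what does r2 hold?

124

r1=1
r0=7
r2=100
r1=1-17=-16
r1=(-16)+5=-11
r1=M[100]=8
r1=8-4=4
r2=100+4=104
r0=7-1=6
CMP r0, #1  (cmp 6,1)
BGT L0: taken
r1=4-17=-13
r1=(-13)+5=-8
r1=M[104]=-7
r1=(-7)-4=-11
r2=104+4=108
r0=6-1=5
CMP r0, #1  (cmp 5,1)
BGT L0: taken
r1=(-11)-17=-28
r1=(-28)+5=-23
r1=M[108]=15
r1=15-4=11
r2=108+4=112
r0=5-1=4
CMP r0, #1  (cmp 4,1)
BGT L0: taken
r1=11-17=-6
r1=(-6)+5=-1
r1=M[112]=8
r1=8-4=4
r2=112+4=116
r0=4-1=3
CMP r0, #1  (cmp 3,1)
BGT L0: taken
r1=4-17=-13
r1=(-13)+5=-8
r1=M[116]=29
r1=29-4=25
r2=116+4=120
r0=3-1=2
CMP r0, #1  (cmp 2,1)
BGT L0: taken
r1=25-17=8
r1=8+5=13
r1=M[120]=18
r1=18-4=14
r2=120+4=124
r0=2-1=1
CMP r0, #1  (cmp 1,1)
BGT L0: not taken
r1=14+15=29
STR r1, [112] → M[112]=29
halt.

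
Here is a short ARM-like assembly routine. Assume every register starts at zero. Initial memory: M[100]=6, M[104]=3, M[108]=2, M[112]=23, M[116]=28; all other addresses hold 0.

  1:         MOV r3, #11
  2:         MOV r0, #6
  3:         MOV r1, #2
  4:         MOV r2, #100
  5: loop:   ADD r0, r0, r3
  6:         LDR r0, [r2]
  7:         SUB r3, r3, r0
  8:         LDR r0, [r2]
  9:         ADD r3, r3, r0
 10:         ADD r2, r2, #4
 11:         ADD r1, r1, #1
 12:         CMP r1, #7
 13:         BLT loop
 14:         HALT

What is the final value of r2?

120

MOV r3, #11 → r3=11
MOV r0, #6 → r0=6
MOV r1, #2 → r1=2
MOV r2, #100 → r2=100
ADD r0, r0, r3 → r0=6+11=17
LDR r0, [r2] → r0=M[100]=6
SUB r3, r3, r0 → r3=11-6=5
LDR r0, [r2] → r0=M[100]=6
ADD r3, r3, r0 → r3=5+6=11
ADD r2, r2, #4 → r2=100+4=104
ADD r1, r1, #1 → r1=2+1=3
CMP r1, #7  (cmp 3,7)
BLT loop: taken
ADD r0, r0, r3 → r0=6+11=17
LDR r0, [r2] → r0=M[104]=3
SUB r3, r3, r0 → r3=11-3=8
LDR r0, [r2] → r0=M[104]=3
ADD r3, r3, r0 → r3=8+3=11
ADD r2, r2, #4 → r2=104+4=108
ADD r1, r1, #1 → r1=3+1=4
CMP r1, #7  (cmp 4,7)
BLT loop: taken
ADD r0, r0, r3 → r0=3+11=14
LDR r0, [r2] → r0=M[108]=2
SUB r3, r3, r0 → r3=11-2=9
LDR r0, [r2] → r0=M[108]=2
ADD r3, r3, r0 → r3=9+2=11
ADD r2, r2, #4 → r2=108+4=112
ADD r1, r1, #1 → r1=4+1=5
CMP r1, #7  (cmp 5,7)
BLT loop: taken
ADD r0, r0, r3 → r0=2+11=13
LDR r0, [r2] → r0=M[112]=23
SUB r3, r3, r0 → r3=11-23=-12
LDR r0, [r2] → r0=M[112]=23
ADD r3, r3, r0 → r3=(-12)+23=11
ADD r2, r2, #4 → r2=112+4=116
ADD r1, r1, #1 → r1=5+1=6
CMP r1, #7  (cmp 6,7)
BLT loop: taken
ADD r0, r0, r3 → r0=23+11=34
LDR r0, [r2] → r0=M[116]=28
SUB r3, r3, r0 → r3=11-28=-17
LDR r0, [r2] → r0=M[116]=28
ADD r3, r3, r0 → r3=(-17)+28=11
ADD r2, r2, #4 → r2=116+4=120
ADD r1, r1, #1 → r1=6+1=7
CMP r1, #7  (cmp 7,7)
BLT loop: not taken
halt.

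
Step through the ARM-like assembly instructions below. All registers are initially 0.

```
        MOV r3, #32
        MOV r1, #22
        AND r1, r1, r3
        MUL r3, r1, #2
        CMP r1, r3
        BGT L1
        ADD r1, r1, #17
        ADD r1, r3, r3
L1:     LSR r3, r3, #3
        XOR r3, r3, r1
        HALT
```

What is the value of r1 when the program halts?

after MOV r3, #32: r3=32
after MOV r1, #22: r1=22
after AND r1, r1, r3: r1=22&32=0
after MUL r3, r1, #2: r3=0*2=0
CMP r1, r3  (cmp 0,0)
BGT L1: not taken
after ADD r1, r1, #17: r1=0+17=17
after ADD r1, r3, r3: r1=0+0=0
after LSR r3, r3, #3: r3=0>>3=0
after XOR r3, r3, r1: r3=0^0=0
halt.

0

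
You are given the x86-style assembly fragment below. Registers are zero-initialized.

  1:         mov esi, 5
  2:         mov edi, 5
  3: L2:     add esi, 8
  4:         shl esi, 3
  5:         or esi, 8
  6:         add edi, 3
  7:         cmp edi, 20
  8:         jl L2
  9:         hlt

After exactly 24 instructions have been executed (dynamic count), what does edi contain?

after mov esi, 5: esi=5
after mov edi, 5: edi=5
after add esi, 8: esi=5+8=13
after shl esi, 3: esi=13<<3=104
after or esi, 8: esi=104|8=104
after add edi, 3: edi=5+3=8
cmp edi, 20  (cmp 8,20)
jl L2: taken
after add esi, 8: esi=104+8=112
after shl esi, 3: esi=112<<3=896
after or esi, 8: esi=896|8=904
after add edi, 3: edi=8+3=11
cmp edi, 20  (cmp 11,20)
jl L2: taken
after add esi, 8: esi=904+8=912
after shl esi, 3: esi=912<<3=7296
after or esi, 8: esi=7296|8=7304
after add edi, 3: edi=11+3=14
cmp edi, 20  (cmp 14,20)
jl L2: taken
after add esi, 8: esi=7304+8=7312
after shl esi, 3: esi=7312<<3=58496
after or esi, 8: esi=58496|8=58504
after add edi, 3: edi=14+3=17
After step 24: edi = 17.

17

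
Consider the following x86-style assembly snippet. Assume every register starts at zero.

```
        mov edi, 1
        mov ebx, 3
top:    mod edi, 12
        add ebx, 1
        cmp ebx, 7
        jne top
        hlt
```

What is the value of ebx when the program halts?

7

mov edi, 1 → edi=1
mov ebx, 3 → ebx=3
mod edi, 12 → edi=1%12=1
add ebx, 1 → ebx=3+1=4
cmp ebx, 7  (cmp 4,7)
jne top: taken
mod edi, 12 → edi=1%12=1
add ebx, 1 → ebx=4+1=5
cmp ebx, 7  (cmp 5,7)
jne top: taken
mod edi, 12 → edi=1%12=1
add ebx, 1 → ebx=5+1=6
cmp ebx, 7  (cmp 6,7)
jne top: taken
mod edi, 12 → edi=1%12=1
add ebx, 1 → ebx=6+1=7
cmp ebx, 7  (cmp 7,7)
jne top: not taken
halt.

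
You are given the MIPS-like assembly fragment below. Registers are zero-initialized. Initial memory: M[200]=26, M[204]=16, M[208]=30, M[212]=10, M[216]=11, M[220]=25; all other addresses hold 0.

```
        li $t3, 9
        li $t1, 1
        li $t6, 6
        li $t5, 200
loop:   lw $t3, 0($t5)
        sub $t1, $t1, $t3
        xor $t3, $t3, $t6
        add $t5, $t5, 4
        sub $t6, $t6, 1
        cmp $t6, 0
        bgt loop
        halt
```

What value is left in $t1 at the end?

-117

$t3=9
$t1=1
$t6=6
$t5=200
$t3=M[200]=26
$t1=1-26=-25
$t3=26^6=28
$t5=200+4=204
$t6=6-1=5
cmp $t6, 0  (cmp 5,0)
bgt loop: taken
$t3=M[204]=16
$t1=(-25)-16=-41
$t3=16^5=21
$t5=204+4=208
$t6=5-1=4
cmp $t6, 0  (cmp 4,0)
bgt loop: taken
$t3=M[208]=30
$t1=(-41)-30=-71
$t3=30^4=26
$t5=208+4=212
$t6=4-1=3
cmp $t6, 0  (cmp 3,0)
bgt loop: taken
$t3=M[212]=10
$t1=(-71)-10=-81
$t3=10^3=9
$t5=212+4=216
$t6=3-1=2
cmp $t6, 0  (cmp 2,0)
bgt loop: taken
$t3=M[216]=11
$t1=(-81)-11=-92
$t3=11^2=9
$t5=216+4=220
$t6=2-1=1
cmp $t6, 0  (cmp 1,0)
bgt loop: taken
$t3=M[220]=25
$t1=(-92)-25=-117
$t3=25^1=24
$t5=220+4=224
$t6=1-1=0
cmp $t6, 0  (cmp 0,0)
bgt loop: not taken
halt.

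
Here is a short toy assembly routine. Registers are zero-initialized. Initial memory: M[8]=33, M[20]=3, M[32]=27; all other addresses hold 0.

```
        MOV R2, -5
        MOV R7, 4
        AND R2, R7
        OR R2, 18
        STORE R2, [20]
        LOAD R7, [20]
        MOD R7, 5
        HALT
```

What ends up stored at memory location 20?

18

R2=-5
R7=4
R2=(-5)&4=0
R2=0|18=18
STORE R2, [20] → M[20]=18
R7=M[20]=18
R7=18%5=3
halt.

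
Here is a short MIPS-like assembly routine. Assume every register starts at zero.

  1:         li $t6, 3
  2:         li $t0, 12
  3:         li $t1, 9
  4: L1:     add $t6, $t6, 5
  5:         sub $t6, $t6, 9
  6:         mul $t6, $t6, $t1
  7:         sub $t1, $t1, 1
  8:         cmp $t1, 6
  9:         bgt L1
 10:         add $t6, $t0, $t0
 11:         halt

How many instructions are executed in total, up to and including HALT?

23

$t6=3
$t0=12
$t1=9
$t6=3+5=8
$t6=8-9=-1
$t6=(-1)*9=-9
$t1=9-1=8
cmp $t1, 6  (cmp 8,6)
bgt L1: taken
$t6=(-9)+5=-4
$t6=(-4)-9=-13
$t6=(-13)*8=-104
$t1=8-1=7
cmp $t1, 6  (cmp 7,6)
bgt L1: taken
$t6=(-104)+5=-99
$t6=(-99)-9=-108
$t6=(-108)*7=-756
$t1=7-1=6
cmp $t1, 6  (cmp 6,6)
bgt L1: not taken
$t6=12+12=24
halt.
Total executed instructions: 23.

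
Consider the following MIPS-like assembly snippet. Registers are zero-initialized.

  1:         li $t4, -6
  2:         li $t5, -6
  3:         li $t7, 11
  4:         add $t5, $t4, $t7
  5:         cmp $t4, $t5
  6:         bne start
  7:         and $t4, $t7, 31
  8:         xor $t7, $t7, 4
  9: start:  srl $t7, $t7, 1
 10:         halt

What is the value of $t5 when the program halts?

li $t4, -6 → $t4=-6
li $t5, -6 → $t5=-6
li $t7, 11 → $t7=11
add $t5, $t4, $t7 → $t5=(-6)+11=5
cmp $t4, $t5  (cmp -6,5)
bne start: taken
srl $t7, $t7, 1 → $t7=11>>1=5
halt.

5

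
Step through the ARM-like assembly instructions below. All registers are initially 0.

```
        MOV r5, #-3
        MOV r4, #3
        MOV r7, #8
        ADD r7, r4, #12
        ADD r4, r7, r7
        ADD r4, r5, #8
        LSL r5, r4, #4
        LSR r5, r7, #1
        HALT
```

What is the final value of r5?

7

after MOV r5, #-3: r5=-3
after MOV r4, #3: r4=3
after MOV r7, #8: r7=8
after ADD r7, r4, #12: r7=3+12=15
after ADD r4, r7, r7: r4=15+15=30
after ADD r4, r5, #8: r4=(-3)+8=5
after LSL r5, r4, #4: r5=5<<4=80
after LSR r5, r7, #1: r5=15>>1=7
halt.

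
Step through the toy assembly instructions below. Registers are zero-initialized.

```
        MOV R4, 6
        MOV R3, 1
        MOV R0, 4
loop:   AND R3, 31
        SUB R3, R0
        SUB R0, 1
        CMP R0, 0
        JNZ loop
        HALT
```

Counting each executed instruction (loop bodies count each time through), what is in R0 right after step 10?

3

after MOV R4, 6: R4=6
after MOV R3, 1: R3=1
after MOV R0, 4: R0=4
after AND R3, 31: R3=1&31=1
after SUB R3, R0: R3=1-4=-3
after SUB R0, 1: R0=4-1=3
CMP R0, 0  (cmp 3,0)
JNZ loop: taken
after AND R3, 31: R3=(-3)&31=29
after SUB R3, R0: R3=29-3=26
After step 10: R0 = 3.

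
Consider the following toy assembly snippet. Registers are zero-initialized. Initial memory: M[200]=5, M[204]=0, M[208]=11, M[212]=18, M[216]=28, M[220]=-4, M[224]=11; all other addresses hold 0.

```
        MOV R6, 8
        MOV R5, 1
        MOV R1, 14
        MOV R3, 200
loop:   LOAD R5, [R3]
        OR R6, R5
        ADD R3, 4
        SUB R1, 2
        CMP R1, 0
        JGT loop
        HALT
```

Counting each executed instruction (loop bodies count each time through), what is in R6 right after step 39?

-1

MOV R6, 8 → R6=8
MOV R5, 1 → R5=1
MOV R1, 14 → R1=14
MOV R3, 200 → R3=200
LOAD R5, [R3] → R5=M[200]=5
OR R6, R5 → R6=8|5=13
ADD R3, 4 → R3=200+4=204
SUB R1, 2 → R1=14-2=12
CMP R1, 0  (cmp 12,0)
JGT loop: taken
LOAD R5, [R3] → R5=M[204]=0
OR R6, R5 → R6=13|0=13
ADD R3, 4 → R3=204+4=208
SUB R1, 2 → R1=12-2=10
CMP R1, 0  (cmp 10,0)
JGT loop: taken
LOAD R5, [R3] → R5=M[208]=11
OR R6, R5 → R6=13|11=15
ADD R3, 4 → R3=208+4=212
SUB R1, 2 → R1=10-2=8
CMP R1, 0  (cmp 8,0)
JGT loop: taken
LOAD R5, [R3] → R5=M[212]=18
OR R6, R5 → R6=15|18=31
ADD R3, 4 → R3=212+4=216
SUB R1, 2 → R1=8-2=6
CMP R1, 0  (cmp 6,0)
JGT loop: taken
LOAD R5, [R3] → R5=M[216]=28
OR R6, R5 → R6=31|28=31
ADD R3, 4 → R3=216+4=220
SUB R1, 2 → R1=6-2=4
CMP R1, 0  (cmp 4,0)
JGT loop: taken
LOAD R5, [R3] → R5=M[220]=-4
OR R6, R5 → R6=31|(-4)=-1
ADD R3, 4 → R3=220+4=224
SUB R1, 2 → R1=4-2=2
CMP R1, 0  (cmp 2,0)
After step 39: R6 = -1.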